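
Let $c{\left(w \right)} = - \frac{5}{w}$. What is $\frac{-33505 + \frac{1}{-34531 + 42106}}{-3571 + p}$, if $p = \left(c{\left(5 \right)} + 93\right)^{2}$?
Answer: $- \frac{253800374}{37064475} \approx -6.8475$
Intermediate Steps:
$p = 8464$ ($p = \left(- \frac{5}{5} + 93\right)^{2} = \left(\left(-5\right) \frac{1}{5} + 93\right)^{2} = \left(-1 + 93\right)^{2} = 92^{2} = 8464$)
$\frac{-33505 + \frac{1}{-34531 + 42106}}{-3571 + p} = \frac{-33505 + \frac{1}{-34531 + 42106}}{-3571 + 8464} = \frac{-33505 + \frac{1}{7575}}{4893} = \left(-33505 + \frac{1}{7575}\right) \frac{1}{4893} = \left(- \frac{253800374}{7575}\right) \frac{1}{4893} = - \frac{253800374}{37064475}$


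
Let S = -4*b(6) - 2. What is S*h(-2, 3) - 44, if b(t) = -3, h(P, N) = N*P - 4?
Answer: -144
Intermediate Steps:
h(P, N) = -4 + N*P
S = 10 (S = -4*(-3) - 2 = 12 - 2 = 10)
S*h(-2, 3) - 44 = 10*(-4 + 3*(-2)) - 44 = 10*(-4 - 6) - 44 = 10*(-10) - 44 = -100 - 44 = -144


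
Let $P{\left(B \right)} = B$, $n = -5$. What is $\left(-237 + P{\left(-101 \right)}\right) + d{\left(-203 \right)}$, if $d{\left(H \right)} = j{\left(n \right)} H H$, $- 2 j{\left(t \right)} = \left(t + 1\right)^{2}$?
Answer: $-330010$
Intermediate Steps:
$j{\left(t \right)} = - \frac{\left(1 + t\right)^{2}}{2}$ ($j{\left(t \right)} = - \frac{\left(t + 1\right)^{2}}{2} = - \frac{\left(1 + t\right)^{2}}{2}$)
$d{\left(H \right)} = - 8 H^{2}$ ($d{\left(H \right)} = - \frac{\left(1 - 5\right)^{2}}{2} H H = - \frac{\left(-4\right)^{2}}{2} H H = \left(- \frac{1}{2}\right) 16 H H = - 8 H H = - 8 H^{2}$)
$\left(-237 + P{\left(-101 \right)}\right) + d{\left(-203 \right)} = \left(-237 - 101\right) - 8 \left(-203\right)^{2} = -338 - 329672 = -330010$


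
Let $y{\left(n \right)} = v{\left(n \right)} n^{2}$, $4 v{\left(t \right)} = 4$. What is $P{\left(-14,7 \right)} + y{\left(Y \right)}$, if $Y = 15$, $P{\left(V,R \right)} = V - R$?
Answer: $204$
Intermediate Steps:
$v{\left(t \right)} = 1$ ($v{\left(t \right)} = \frac{1}{4} \cdot 4 = 1$)
$y{\left(n \right)} = n^{2}$ ($y{\left(n \right)} = 1 n^{2} = n^{2}$)
$P{\left(-14,7 \right)} + y{\left(Y \right)} = \left(-14 - 7\right) + 15^{2} = \left(-14 - 7\right) + 225 = -21 + 225 = 204$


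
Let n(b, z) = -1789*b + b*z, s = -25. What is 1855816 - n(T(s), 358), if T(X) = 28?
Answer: 1895884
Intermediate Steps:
1855816 - n(T(s), 358) = 1855816 - 28*(-1789 + 358) = 1855816 - 28*(-1431) = 1855816 - 1*(-40068) = 1855816 + 40068 = 1895884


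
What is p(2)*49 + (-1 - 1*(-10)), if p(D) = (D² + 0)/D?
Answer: 107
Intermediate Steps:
p(D) = D (p(D) = D²/D = D)
p(2)*49 + (-1 - 1*(-10)) = 2*49 + (-1 - 1*(-10)) = 98 + (-1 + 10) = 98 + 9 = 107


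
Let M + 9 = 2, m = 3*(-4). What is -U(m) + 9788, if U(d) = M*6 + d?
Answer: 9842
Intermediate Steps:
m = -12
M = -7 (M = -9 + 2 = -7)
U(d) = -42 + d (U(d) = -7*6 + d = -42 + d)
-U(m) + 9788 = -(-42 - 12) + 9788 = -1*(-54) + 9788 = 54 + 9788 = 9842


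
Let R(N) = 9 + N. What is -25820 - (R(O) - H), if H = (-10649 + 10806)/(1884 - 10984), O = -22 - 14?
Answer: -234716457/9100 ≈ -25793.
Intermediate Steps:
O = -36
H = -157/9100 (H = 157/(-9100) = 157*(-1/9100) = -157/9100 ≈ -0.017253)
-25820 - (R(O) - H) = -25820 - ((9 - 36) - 1*(-157/9100)) = -25820 - (-27 + 157/9100) = -25820 - 1*(-245543/9100) = -25820 + 245543/9100 = -234716457/9100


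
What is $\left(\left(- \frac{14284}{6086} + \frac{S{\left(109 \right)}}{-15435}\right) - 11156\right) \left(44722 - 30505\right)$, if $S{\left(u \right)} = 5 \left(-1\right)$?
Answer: $- \frac{70962205000039}{447321} \approx -1.5864 \cdot 10^{8}$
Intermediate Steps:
$S{\left(u \right)} = -5$
$\left(\left(- \frac{14284}{6086} + \frac{S{\left(109 \right)}}{-15435}\right) - 11156\right) \left(44722 - 30505\right) = \left(\left(- \frac{14284}{6086} - \frac{5}{-15435}\right) - 11156\right) \left(44722 - 30505\right) = \left(\left(\left(-14284\right) \frac{1}{6086} - - \frac{1}{3087}\right) - 11156\right) 14217 = \left(\left(- \frac{7142}{3043} + \frac{1}{3087}\right) - 11156\right) 14217 = \left(- \frac{22044311}{9393741} - 11156\right) 14217 = \left(- \frac{104818618907}{9393741}\right) 14217 = - \frac{70962205000039}{447321}$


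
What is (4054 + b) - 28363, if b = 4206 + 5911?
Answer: -14192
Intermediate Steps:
b = 10117
(4054 + b) - 28363 = (4054 + 10117) - 28363 = 14171 - 28363 = -14192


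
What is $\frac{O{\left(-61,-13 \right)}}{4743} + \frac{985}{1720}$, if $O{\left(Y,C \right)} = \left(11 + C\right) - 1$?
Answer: $\frac{311113}{543864} \approx 0.57204$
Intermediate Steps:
$O{\left(Y,C \right)} = 10 + C$
$\frac{O{\left(-61,-13 \right)}}{4743} + \frac{985}{1720} = \frac{10 - 13}{4743} + \frac{985}{1720} = \left(-3\right) \frac{1}{4743} + 985 \cdot \frac{1}{1720} = - \frac{1}{1581} + \frac{197}{344} = \frac{311113}{543864}$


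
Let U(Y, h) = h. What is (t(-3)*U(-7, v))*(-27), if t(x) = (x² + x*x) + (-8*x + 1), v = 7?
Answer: -8127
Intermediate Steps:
t(x) = 1 - 8*x + 2*x² (t(x) = (x² + x²) + (1 - 8*x) = 2*x² + (1 - 8*x) = 1 - 8*x + 2*x²)
(t(-3)*U(-7, v))*(-27) = ((1 - 8*(-3) + 2*(-3)²)*7)*(-27) = ((1 + 24 + 2*9)*7)*(-27) = ((1 + 24 + 18)*7)*(-27) = (43*7)*(-27) = 301*(-27) = -8127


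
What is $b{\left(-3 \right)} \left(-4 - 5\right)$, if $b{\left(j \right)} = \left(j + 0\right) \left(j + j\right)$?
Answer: $-162$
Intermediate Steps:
$b{\left(j \right)} = 2 j^{2}$ ($b{\left(j \right)} = j 2 j = 2 j^{2}$)
$b{\left(-3 \right)} \left(-4 - 5\right) = 2 \left(-3\right)^{2} \left(-4 - 5\right) = 2 \cdot 9 \left(-9\right) = 18 \left(-9\right) = -162$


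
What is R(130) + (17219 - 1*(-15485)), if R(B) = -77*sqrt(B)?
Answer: 32704 - 77*sqrt(130) ≈ 31826.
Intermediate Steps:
R(130) + (17219 - 1*(-15485)) = -77*sqrt(130) + (17219 - 1*(-15485)) = -77*sqrt(130) + (17219 + 15485) = -77*sqrt(130) + 32704 = 32704 - 77*sqrt(130)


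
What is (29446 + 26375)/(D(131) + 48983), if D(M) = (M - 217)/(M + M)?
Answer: 2437517/2138910 ≈ 1.1396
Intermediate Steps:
D(M) = (-217 + M)/(2*M) (D(M) = (-217 + M)/((2*M)) = (-217 + M)*(1/(2*M)) = (-217 + M)/(2*M))
(29446 + 26375)/(D(131) + 48983) = (29446 + 26375)/((½)*(-217 + 131)/131 + 48983) = 55821/((½)*(1/131)*(-86) + 48983) = 55821/(-43/131 + 48983) = 55821/(6416730/131) = 55821*(131/6416730) = 2437517/2138910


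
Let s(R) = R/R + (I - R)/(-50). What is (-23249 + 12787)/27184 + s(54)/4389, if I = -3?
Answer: -573244303/1491382200 ≈ -0.38437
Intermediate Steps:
s(R) = 53/50 + R/50 (s(R) = R/R + (-3 - R)/(-50) = 1 + (-3 - R)*(-1/50) = 1 + (3/50 + R/50) = 53/50 + R/50)
(-23249 + 12787)/27184 + s(54)/4389 = (-23249 + 12787)/27184 + (53/50 + (1/50)*54)/4389 = -10462*1/27184 + (53/50 + 27/25)*(1/4389) = -5231/13592 + (107/50)*(1/4389) = -5231/13592 + 107/219450 = -573244303/1491382200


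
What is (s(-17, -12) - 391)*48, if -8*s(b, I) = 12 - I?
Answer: -18912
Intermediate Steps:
s(b, I) = -3/2 + I/8 (s(b, I) = -(12 - I)/8 = -3/2 + I/8)
(s(-17, -12) - 391)*48 = ((-3/2 + (⅛)*(-12)) - 391)*48 = ((-3/2 - 3/2) - 391)*48 = (-3 - 391)*48 = -394*48 = -18912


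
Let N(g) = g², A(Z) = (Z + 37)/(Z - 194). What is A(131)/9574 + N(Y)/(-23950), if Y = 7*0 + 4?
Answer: -162788/171972975 ≈ -0.00094659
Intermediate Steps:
A(Z) = (37 + Z)/(-194 + Z)
Y = 4 (Y = 0 + 4 = 4)
A(131)/9574 + N(Y)/(-23950) = ((37 + 131)/(-194 + 131))/9574 + 4²/(-23950) = (168/(-63))*(1/9574) + 16*(-1/23950) = -1/63*168*(1/9574) - 8/11975 = -8/3*1/9574 - 8/11975 = -4/14361 - 8/11975 = -162788/171972975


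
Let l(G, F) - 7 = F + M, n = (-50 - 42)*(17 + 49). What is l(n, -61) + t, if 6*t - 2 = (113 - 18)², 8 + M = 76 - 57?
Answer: 2923/2 ≈ 1461.5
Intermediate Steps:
M = 11 (M = -8 + (76 - 57) = -8 + 19 = 11)
n = -6072 (n = -92*66 = -6072)
t = 3009/2 (t = ⅓ + (113 - 18)²/6 = ⅓ + (⅙)*95² = ⅓ + (⅙)*9025 = ⅓ + 9025/6 = 3009/2 ≈ 1504.5)
l(G, F) = 18 + F (l(G, F) = 7 + (F + 11) = 7 + (11 + F) = 18 + F)
l(n, -61) + t = (18 - 61) + 3009/2 = -43 + 3009/2 = 2923/2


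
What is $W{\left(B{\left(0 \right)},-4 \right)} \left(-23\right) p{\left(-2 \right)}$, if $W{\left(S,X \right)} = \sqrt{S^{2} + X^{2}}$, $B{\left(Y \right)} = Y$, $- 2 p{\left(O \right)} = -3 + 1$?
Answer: $-92$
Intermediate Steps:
$p{\left(O \right)} = 1$ ($p{\left(O \right)} = - \frac{-3 + 1}{2} = \left(- \frac{1}{2}\right) \left(-2\right) = 1$)
$W{\left(B{\left(0 \right)},-4 \right)} \left(-23\right) p{\left(-2 \right)} = \sqrt{0^{2} + \left(-4\right)^{2}} \left(-23\right) 1 = \sqrt{0 + 16} \left(-23\right) 1 = \sqrt{16} \left(-23\right) 1 = 4 \left(-23\right) 1 = \left(-92\right) 1 = -92$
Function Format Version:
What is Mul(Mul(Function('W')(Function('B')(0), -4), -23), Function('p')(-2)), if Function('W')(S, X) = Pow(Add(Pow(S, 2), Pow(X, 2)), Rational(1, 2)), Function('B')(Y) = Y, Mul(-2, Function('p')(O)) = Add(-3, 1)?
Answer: -92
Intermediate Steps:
Function('p')(O) = 1 (Function('p')(O) = Mul(Rational(-1, 2), Add(-3, 1)) = Mul(Rational(-1, 2), -2) = 1)
Mul(Mul(Function('W')(Function('B')(0), -4), -23), Function('p')(-2)) = Mul(Mul(Pow(Add(Pow(0, 2), Pow(-4, 2)), Rational(1, 2)), -23), 1) = Mul(Mul(Pow(Add(0, 16), Rational(1, 2)), -23), 1) = Mul(Mul(Pow(16, Rational(1, 2)), -23), 1) = Mul(Mul(4, -23), 1) = Mul(-92, 1) = -92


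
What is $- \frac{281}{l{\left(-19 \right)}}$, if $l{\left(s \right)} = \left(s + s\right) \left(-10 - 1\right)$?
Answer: $- \frac{281}{418} \approx -0.67225$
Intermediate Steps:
$l{\left(s \right)} = - 22 s$ ($l{\left(s \right)} = 2 s \left(-11\right) = - 22 s$)
$- \frac{281}{l{\left(-19 \right)}} = - \frac{281}{\left(-22\right) \left(-19\right)} = - \frac{281}{418}$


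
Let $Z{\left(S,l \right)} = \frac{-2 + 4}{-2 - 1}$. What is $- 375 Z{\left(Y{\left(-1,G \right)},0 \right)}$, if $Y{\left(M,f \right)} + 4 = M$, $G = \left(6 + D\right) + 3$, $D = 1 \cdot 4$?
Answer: $250$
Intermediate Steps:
$D = 4$
$G = 13$ ($G = \left(6 + 4\right) + 3 = 10 + 3 = 13$)
$Y{\left(M,f \right)} = -4 + M$
$Z{\left(S,l \right)} = - \frac{2}{3}$ ($Z{\left(S,l \right)} = \frac{2}{-3} = 2 \left(- \frac{1}{3}\right) = - \frac{2}{3}$)
$- 375 Z{\left(Y{\left(-1,G \right)},0 \right)} = \left(-375\right) \left(- \frac{2}{3}\right) = 250$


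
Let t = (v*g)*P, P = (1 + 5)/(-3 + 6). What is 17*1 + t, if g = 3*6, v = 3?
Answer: 125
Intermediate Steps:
P = 2 (P = 6/3 = 6*(⅓) = 2)
g = 18
t = 108 (t = (3*18)*2 = 54*2 = 108)
17*1 + t = 17*1 + 108 = 17 + 108 = 125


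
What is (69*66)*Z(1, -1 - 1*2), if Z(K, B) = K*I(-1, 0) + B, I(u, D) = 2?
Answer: -4554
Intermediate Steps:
Z(K, B) = B + 2*K (Z(K, B) = K*2 + B = 2*K + B = B + 2*K)
(69*66)*Z(1, -1 - 1*2) = (69*66)*((-1 - 1*2) + 2*1) = 4554*((-1 - 2) + 2) = 4554*(-3 + 2) = 4554*(-1) = -4554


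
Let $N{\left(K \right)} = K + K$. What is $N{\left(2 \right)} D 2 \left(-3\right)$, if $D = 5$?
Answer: $-120$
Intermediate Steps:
$N{\left(K \right)} = 2 K$
$N{\left(2 \right)} D 2 \left(-3\right) = 2 \cdot 2 \cdot 5 \cdot 2 \left(-3\right) = 4 \cdot 5 \left(-6\right) = 20 \left(-6\right) = -120$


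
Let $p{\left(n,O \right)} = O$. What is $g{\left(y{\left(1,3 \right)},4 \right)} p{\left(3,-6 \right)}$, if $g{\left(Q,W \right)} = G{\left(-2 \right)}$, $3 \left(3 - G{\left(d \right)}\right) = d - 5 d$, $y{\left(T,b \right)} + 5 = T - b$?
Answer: $-2$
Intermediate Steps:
$y{\left(T,b \right)} = -5 + T - b$ ($y{\left(T,b \right)} = -5 + \left(T - b\right) = -5 + T - b$)
$G{\left(d \right)} = 3 + \frac{4 d}{3}$ ($G{\left(d \right)} = 3 - \frac{d - 5 d}{3} = 3 - \frac{\left(-4\right) d}{3} = 3 + \frac{4 d}{3}$)
$g{\left(Q,W \right)} = \frac{1}{3}$ ($g{\left(Q,W \right)} = 3 + \frac{4}{3} \left(-2\right) = 3 - \frac{8}{3} = \frac{1}{3}$)
$g{\left(y{\left(1,3 \right)},4 \right)} p{\left(3,-6 \right)} = \frac{1}{3} \left(-6\right) = -2$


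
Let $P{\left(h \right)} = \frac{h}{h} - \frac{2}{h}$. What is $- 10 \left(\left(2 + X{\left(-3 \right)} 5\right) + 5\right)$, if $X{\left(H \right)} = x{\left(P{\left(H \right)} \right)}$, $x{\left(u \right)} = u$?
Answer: $- \frac{460}{3} \approx -153.33$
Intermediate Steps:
$P{\left(h \right)} = 1 - \frac{2}{h}$
$X{\left(H \right)} = \frac{-2 + H}{H}$
$- 10 \left(\left(2 + X{\left(-3 \right)} 5\right) + 5\right) = - 10 \left(\left(2 + \frac{-2 - 3}{-3} \cdot 5\right) + 5\right) = - 10 \left(\left(2 + \left(- \frac{1}{3}\right) \left(-5\right) 5\right) + 5\right) = - 10 \left(\left(2 + \frac{5}{3} \cdot 5\right) + 5\right) = - 10 \left(\left(2 + \frac{25}{3}\right) + 5\right) = - 10 \left(\frac{31}{3} + 5\right) = \left(-10\right) \frac{46}{3} = - \frac{460}{3}$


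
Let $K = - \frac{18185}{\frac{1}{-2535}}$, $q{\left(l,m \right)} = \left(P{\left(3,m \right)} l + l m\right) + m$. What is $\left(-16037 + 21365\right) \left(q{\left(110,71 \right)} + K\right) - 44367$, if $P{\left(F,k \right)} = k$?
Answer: $245698896081$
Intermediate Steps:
$q{\left(l,m \right)} = m + 2 l m$ ($q{\left(l,m \right)} = \left(m l + l m\right) + m = \left(l m + l m\right) + m = 2 l m + m = m + 2 l m$)
$K = 46098975$ ($K = - \frac{18185}{- \frac{1}{2535}} = \left(-18185\right) \left(-2535\right) = 46098975$)
$\left(-16037 + 21365\right) \left(q{\left(110,71 \right)} + K\right) - 44367 = \left(-16037 + 21365\right) \left(71 \left(1 + 2 \cdot 110\right) + 46098975\right) - 44367 = 5328 \left(71 \left(1 + 220\right) + 46098975\right) - 44367 = 5328 \left(71 \cdot 221 + 46098975\right) - 44367 = 5328 \left(15691 + 46098975\right) - 44367 = 5328 \cdot 46114666 - 44367 = 245698940448 - 44367 = 245698896081$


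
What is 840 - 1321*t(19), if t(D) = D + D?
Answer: -49358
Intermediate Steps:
t(D) = 2*D
840 - 1321*t(19) = 840 - 2642*19 = 840 - 1321*38 = 840 - 50198 = -49358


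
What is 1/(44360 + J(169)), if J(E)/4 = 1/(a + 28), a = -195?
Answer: 167/7408116 ≈ 2.2543e-5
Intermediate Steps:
J(E) = -4/167 (J(E) = 4/(-195 + 28) = 4/(-167) = 4*(-1/167) = -4/167)
1/(44360 + J(169)) = 1/(44360 - 4/167) = 1/(7408116/167) = 167/7408116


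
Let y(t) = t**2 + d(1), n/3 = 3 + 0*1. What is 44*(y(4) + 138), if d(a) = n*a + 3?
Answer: 7304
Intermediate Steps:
n = 9 (n = 3*(3 + 0*1) = 3*(3 + 0) = 3*3 = 9)
d(a) = 3 + 9*a (d(a) = 9*a + 3 = 3 + 9*a)
y(t) = 12 + t**2 (y(t) = t**2 + (3 + 9*1) = t**2 + (3 + 9) = t**2 + 12 = 12 + t**2)
44*(y(4) + 138) = 44*((12 + 4**2) + 138) = 44*((12 + 16) + 138) = 44*(28 + 138) = 44*166 = 7304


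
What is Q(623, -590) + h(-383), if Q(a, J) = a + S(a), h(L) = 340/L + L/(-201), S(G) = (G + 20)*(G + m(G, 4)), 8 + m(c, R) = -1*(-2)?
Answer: 30589581331/76983 ≈ 3.9736e+5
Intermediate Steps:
m(c, R) = -6 (m(c, R) = -8 - 1*(-2) = -8 + 2 = -6)
S(G) = (-6 + G)*(20 + G) (S(G) = (G + 20)*(G - 6) = (20 + G)*(-6 + G) = (-6 + G)*(20 + G))
h(L) = 340/L - L/201 (h(L) = 340/L + L*(-1/201) = 340/L - L/201)
Q(a, J) = -120 + a**2 + 15*a (Q(a, J) = a + (-120 + a**2 + 14*a) = -120 + a**2 + 15*a)
Q(623, -590) + h(-383) = (-120 + 623**2 + 15*623) + (340/(-383) - 1/201*(-383)) = (-120 + 388129 + 9345) + (340*(-1/383) + 383/201) = 397354 + (-340/383 + 383/201) = 397354 + 78349/76983 = 30589581331/76983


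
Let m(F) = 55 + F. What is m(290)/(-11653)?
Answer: -345/11653 ≈ -0.029606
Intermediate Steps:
m(290)/(-11653) = (55 + 290)/(-11653) = 345*(-1/11653) = -345/11653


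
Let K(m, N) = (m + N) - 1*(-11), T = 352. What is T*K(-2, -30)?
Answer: -7392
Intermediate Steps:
K(m, N) = 11 + N + m (K(m, N) = (N + m) + 11 = 11 + N + m)
T*K(-2, -30) = 352*(11 - 30 - 2) = 352*(-21) = -7392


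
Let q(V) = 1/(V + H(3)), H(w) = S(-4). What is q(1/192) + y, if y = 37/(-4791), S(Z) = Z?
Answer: -948251/3674697 ≈ -0.25805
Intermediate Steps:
H(w) = -4
q(V) = 1/(-4 + V) (q(V) = 1/(V - 4) = 1/(-4 + V))
y = -37/4791 (y = 37*(-1/4791) = -37/4791 ≈ -0.0077228)
q(1/192) + y = 1/(-4 + 1/192) - 37/4791 = 1/(-767/192) - 37/4791 = -192/767 - 37/4791 = -948251/3674697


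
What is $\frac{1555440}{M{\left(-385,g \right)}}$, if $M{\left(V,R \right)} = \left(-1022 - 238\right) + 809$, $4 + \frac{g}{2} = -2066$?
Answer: $- \frac{1555440}{451} \approx -3448.9$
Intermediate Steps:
$g = -4140$ ($g = -8 + 2 \left(-2066\right) = -8 - 4132 = -4140$)
$M{\left(V,R \right)} = -451$ ($M{\left(V,R \right)} = -1260 + 809 = -451$)
$\frac{1555440}{M{\left(-385,g \right)}} = \frac{1555440}{-451} = 1555440 \left(- \frac{1}{451}\right) = - \frac{1555440}{451}$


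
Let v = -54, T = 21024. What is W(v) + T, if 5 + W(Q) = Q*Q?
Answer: 23935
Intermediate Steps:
W(Q) = -5 + Q² (W(Q) = -5 + Q*Q = -5 + Q²)
W(v) + T = (-5 + (-54)²) + 21024 = (-5 + 2916) + 21024 = 2911 + 21024 = 23935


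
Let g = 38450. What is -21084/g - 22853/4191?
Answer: -483530447/80571975 ≈ -6.0012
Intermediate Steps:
-21084/g - 22853/4191 = -21084/38450 - 22853/4191 = -21084*1/38450 - 22853*1/4191 = -10542/19225 - 22853/4191 = -483530447/80571975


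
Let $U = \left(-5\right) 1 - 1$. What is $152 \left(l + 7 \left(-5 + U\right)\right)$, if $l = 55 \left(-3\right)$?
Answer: $-36784$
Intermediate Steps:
$U = -6$ ($U = -5 - 1 = -6$)
$l = -165$
$152 \left(l + 7 \left(-5 + U\right)\right) = 152 \left(-165 + 7 \left(-5 - 6\right)\right) = 152 \left(-165 + 7 \left(-11\right)\right) = 152 \left(-165 - 77\right) = 152 \left(-242\right) = -36784$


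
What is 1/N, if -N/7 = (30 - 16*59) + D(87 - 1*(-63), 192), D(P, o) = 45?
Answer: 1/6083 ≈ 0.00016439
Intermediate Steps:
N = 6083 (N = -7*((30 - 16*59) + 45) = -7*((30 - 944) + 45) = -7*(-914 + 45) = -7*(-869) = 6083)
1/N = 1/6083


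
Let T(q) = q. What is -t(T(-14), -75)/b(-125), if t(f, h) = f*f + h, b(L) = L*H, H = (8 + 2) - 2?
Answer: 121/1000 ≈ 0.12100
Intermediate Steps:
H = 8 (H = 10 - 2 = 8)
b(L) = 8*L (b(L) = L*8 = 8*L)
t(f, h) = h + f² (t(f, h) = f² + h = h + f²)
-t(T(-14), -75)/b(-125) = -(-75 + (-14)²)/(8*(-125)) = -(-75 + 196)/(-1000) = -121*(-1)/1000 = -1*(-121/1000) = 121/1000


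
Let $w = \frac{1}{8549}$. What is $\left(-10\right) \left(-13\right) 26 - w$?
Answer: $\frac{28895619}{8549} \approx 3380.0$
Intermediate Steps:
$w = \frac{1}{8549} \approx 0.00011697$
$\left(-10\right) \left(-13\right) 26 - w = \left(-10\right) \left(-13\right) 26 - \frac{1}{8549} = 130 \cdot 26 - \frac{1}{8549} = 3380 - \frac{1}{8549} = \frac{28895619}{8549}$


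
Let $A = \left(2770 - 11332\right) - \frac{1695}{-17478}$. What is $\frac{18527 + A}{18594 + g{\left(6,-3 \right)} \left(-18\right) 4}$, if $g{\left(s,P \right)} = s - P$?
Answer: $\frac{58056655}{104553396} \approx 0.55528$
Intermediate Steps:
$A = - \frac{49881647}{5826}$ ($A = -8562 - - \frac{565}{5826} = -8562 + \frac{565}{5826} = - \frac{49881647}{5826} \approx -8561.9$)
$\frac{18527 + A}{18594 + g{\left(6,-3 \right)} \left(-18\right) 4} = \frac{18527 - \frac{49881647}{5826}}{18594 + \left(6 - -3\right) \left(-18\right) 4} = \frac{58056655}{5826 \left(18594 + \left(6 + 3\right) \left(-18\right) 4\right)} = \frac{58056655}{5826 \left(18594 + 9 \left(-18\right) 4\right)} = \frac{58056655}{5826 \left(18594 - 648\right)} = \frac{58056655}{5826 \cdot 17946} = \frac{58056655}{5826} \cdot \frac{1}{17946} = \frac{58056655}{104553396}$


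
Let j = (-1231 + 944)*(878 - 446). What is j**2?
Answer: 15372032256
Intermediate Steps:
j = -123984 (j = -287*432 = -123984)
j**2 = (-123984)**2 = 15372032256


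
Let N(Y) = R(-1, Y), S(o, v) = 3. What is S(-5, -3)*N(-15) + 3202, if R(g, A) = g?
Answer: 3199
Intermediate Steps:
N(Y) = -1
S(-5, -3)*N(-15) + 3202 = 3*(-1) + 3202 = -3 + 3202 = 3199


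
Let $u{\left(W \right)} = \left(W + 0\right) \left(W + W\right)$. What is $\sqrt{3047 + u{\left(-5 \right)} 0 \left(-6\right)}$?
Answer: $\sqrt{3047} \approx 55.2$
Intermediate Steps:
$u{\left(W \right)} = 2 W^{2}$ ($u{\left(W \right)} = W 2 W = 2 W^{2}$)
$\sqrt{3047 + u{\left(-5 \right)} 0 \left(-6\right)} = \sqrt{3047 + 2 \left(-5\right)^{2} \cdot 0 \left(-6\right)} = \sqrt{3047 + 2 \cdot 25 \cdot 0 \left(-6\right)} = \sqrt{3047 + 50 \cdot 0 \left(-6\right)} = \sqrt{3047 + 0 \left(-6\right)} = \sqrt{3047 + 0} = \sqrt{3047}$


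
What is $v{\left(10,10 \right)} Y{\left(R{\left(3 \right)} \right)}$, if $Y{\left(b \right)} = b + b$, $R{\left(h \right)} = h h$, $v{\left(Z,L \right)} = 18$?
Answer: $324$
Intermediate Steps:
$R{\left(h \right)} = h^{2}$
$Y{\left(b \right)} = 2 b$
$v{\left(10,10 \right)} Y{\left(R{\left(3 \right)} \right)} = 18 \cdot 2 \cdot 3^{2} = 18 \cdot 2 \cdot 9 = 18 \cdot 18 = 324$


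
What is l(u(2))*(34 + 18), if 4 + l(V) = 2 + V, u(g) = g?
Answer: 0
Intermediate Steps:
l(V) = -2 + V (l(V) = -4 + (2 + V) = -2 + V)
l(u(2))*(34 + 18) = (-2 + 2)*(34 + 18) = 0*52 = 0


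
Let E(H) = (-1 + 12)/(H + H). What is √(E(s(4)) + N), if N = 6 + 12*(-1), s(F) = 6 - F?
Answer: I*√13/2 ≈ 1.8028*I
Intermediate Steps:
E(H) = 11/(2*H) (E(H) = 11/((2*H)) = 11*(1/(2*H)) = 11/(2*H))
N = -6 (N = 6 - 12 = -6)
√(E(s(4)) + N) = √(11/(2*(6 - 1*4)) - 6) = √(11/(2*(6 - 4)) - 6) = √((11/2)/2 - 6) = √((11/2)*(½) - 6) = √(11/4 - 6) = √(-13/4) = I*√13/2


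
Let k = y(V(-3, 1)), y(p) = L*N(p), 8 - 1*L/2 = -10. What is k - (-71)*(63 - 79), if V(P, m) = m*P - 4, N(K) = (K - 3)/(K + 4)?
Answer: -1016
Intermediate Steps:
L = 36 (L = 16 - 2*(-10) = 16 + 20 = 36)
N(K) = (-3 + K)/(4 + K)
V(P, m) = -4 + P*m (V(P, m) = P*m - 4 = -4 + P*m)
y(p) = 36*(-3 + p)/(4 + p) (y(p) = 36*((-3 + p)/(4 + p)) = 36*(-3 + p)/(4 + p))
k = 120 (k = 36*(-3 + (-4 - 3*1))/(4 + (-4 - 3*1)) = 36*(-3 + (-4 - 3))/(4 + (-4 - 3)) = 36*(-3 - 7)/(4 - 7) = 36*(-10)/(-3) = 36*(-⅓)*(-10) = 120)
k - (-71)*(63 - 79) = 120 - (-71)*(63 - 79) = 120 - (-71)*(-16) = 120 - 1*1136 = 120 - 1136 = -1016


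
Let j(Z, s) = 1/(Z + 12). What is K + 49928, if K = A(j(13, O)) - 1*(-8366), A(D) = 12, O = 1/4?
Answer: 58306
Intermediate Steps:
O = 1/4 ≈ 0.25000
j(Z, s) = 1/(12 + Z)
K = 8378 (K = 12 - 1*(-8366) = 12 + 8366 = 8378)
K + 49928 = 8378 + 49928 = 58306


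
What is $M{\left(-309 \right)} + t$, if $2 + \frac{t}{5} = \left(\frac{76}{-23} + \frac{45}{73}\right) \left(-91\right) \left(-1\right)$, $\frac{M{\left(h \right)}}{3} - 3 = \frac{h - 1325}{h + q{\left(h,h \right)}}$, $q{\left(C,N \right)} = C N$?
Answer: $- \frac{32599272771}{26632298} \approx -1224.1$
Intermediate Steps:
$M{\left(h \right)} = 9 + \frac{3 \left(-1325 + h\right)}{h + h^{2}}$ ($M{\left(h \right)} = 9 + 3 \frac{h - 1325}{h + h h} = 9 + 3 \frac{-1325 + h}{h + h^{2}} = 9 + \frac{3 \left(-1325 + h\right)}{h + h^{2}}$)
$t = - \frac{2070205}{1679}$ ($t = -10 + 5 \left(\frac{76}{-23} + \frac{45}{73}\right) \left(-91\right) \left(-1\right) = -10 + 5 \left(76 \left(- \frac{1}{23}\right) + 45 \cdot \frac{1}{73}\right) \left(-91\right) \left(-1\right) = -10 + 5 \left(- \frac{76}{23} + \frac{45}{73}\right) \left(-91\right) \left(-1\right) = -10 + 5 \left(- \frac{4513}{1679}\right) \left(-91\right) \left(-1\right) = -10 + 5 \cdot \frac{410683}{1679} \left(-1\right) = -10 + 5 \left(- \frac{410683}{1679}\right) = -10 - \frac{2053415}{1679} = - \frac{2070205}{1679} \approx -1233.0$)
$M{\left(-309 \right)} + t = \frac{3 \left(-1325 + 3 \left(-309\right)^{2} + 4 \left(-309\right)\right)}{\left(-309\right) \left(1 - 309\right)} - \frac{2070205}{1679} = 3 \left(- \frac{1}{309}\right) \frac{1}{-308} \left(-1325 + 3 \cdot 95481 - 1236\right) - \frac{2070205}{1679} = 3 \left(- \frac{1}{309}\right) \left(- \frac{1}{308}\right) \left(-1325 + 286443 - 1236\right) - \frac{2070205}{1679} = 3 \left(- \frac{1}{309}\right) \left(- \frac{1}{308}\right) 283882 - \frac{2070205}{1679} = \frac{141941}{15862} - \frac{2070205}{1679} = - \frac{32599272771}{26632298}$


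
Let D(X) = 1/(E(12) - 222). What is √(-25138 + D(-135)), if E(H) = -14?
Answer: I*√350021571/118 ≈ 158.55*I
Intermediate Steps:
D(X) = -1/236 (D(X) = 1/(-14 - 222) = 1/(-236) = -1/236)
√(-25138 + D(-135)) = √(-25138 - 1/236) = √(-5932569/236) = I*√350021571/118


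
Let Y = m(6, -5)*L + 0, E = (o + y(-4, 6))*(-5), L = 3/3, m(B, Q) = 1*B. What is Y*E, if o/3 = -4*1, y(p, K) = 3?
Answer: 270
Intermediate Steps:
m(B, Q) = B
o = -12 (o = 3*(-4*1) = 3*(-4) = -12)
L = 1 (L = 3*(⅓) = 1)
E = 45 (E = (-12 + 3)*(-5) = -9*(-5) = 45)
Y = 6 (Y = 6*1 + 0 = 6 + 0 = 6)
Y*E = 6*45 = 270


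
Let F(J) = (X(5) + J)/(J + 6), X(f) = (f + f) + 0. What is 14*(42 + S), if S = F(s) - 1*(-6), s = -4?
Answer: 714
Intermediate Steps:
X(f) = 2*f (X(f) = 2*f + 0 = 2*f)
F(J) = (10 + J)/(6 + J) (F(J) = (2*5 + J)/(J + 6) = (10 + J)/(6 + J))
S = 9 (S = (10 - 4)/(6 - 4) - 1*(-6) = 6/2 + 6 = (½)*6 + 6 = 3 + 6 = 9)
14*(42 + S) = 14*(42 + 9) = 14*51 = 714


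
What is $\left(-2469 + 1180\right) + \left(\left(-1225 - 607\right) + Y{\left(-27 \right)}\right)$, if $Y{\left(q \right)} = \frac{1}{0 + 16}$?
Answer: $- \frac{49935}{16} \approx -3120.9$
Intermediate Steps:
$Y{\left(q \right)} = \frac{1}{16}$
$\left(-2469 + 1180\right) + \left(\left(-1225 - 607\right) + Y{\left(-27 \right)}\right) = \left(-2469 + 1180\right) + \left(\left(-1225 - 607\right) + \frac{1}{16}\right) = -1289 + \left(-1832 + \frac{1}{16}\right) = -1289 - \frac{29311}{16} = - \frac{49935}{16}$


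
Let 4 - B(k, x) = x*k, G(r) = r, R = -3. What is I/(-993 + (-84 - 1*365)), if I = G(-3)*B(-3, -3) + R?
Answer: -6/721 ≈ -0.0083218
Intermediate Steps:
B(k, x) = 4 - k*x (B(k, x) = 4 - x*k = 4 - k*x)
I = 12 (I = -3*(4 - 1*(-3)*(-3)) - 3 = -3*(4 - 9) - 3 = -3*(-5) - 3 = 15 - 3 = 12)
I/(-993 + (-84 - 1*365)) = 12/(-993 + (-84 - 1*365)) = 12/(-993 + (-84 - 365)) = 12/(-993 - 449) = 12/(-1442) = -1/1442*12 = -6/721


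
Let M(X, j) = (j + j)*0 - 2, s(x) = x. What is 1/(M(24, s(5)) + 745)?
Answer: 1/743 ≈ 0.0013459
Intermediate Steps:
M(X, j) = -2 (M(X, j) = (2*j)*0 - 2 = 0 - 2 = -2)
1/(M(24, s(5)) + 745) = 1/(-2 + 745) = 1/743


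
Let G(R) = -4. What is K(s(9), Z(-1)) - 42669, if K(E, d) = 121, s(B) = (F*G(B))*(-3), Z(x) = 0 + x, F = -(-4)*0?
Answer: -42548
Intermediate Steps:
F = 0 (F = -1*0 = 0)
Z(x) = x
s(B) = 0 (s(B) = (0*(-4))*(-3) = 0*(-3) = 0)
K(s(9), Z(-1)) - 42669 = 121 - 42669 = -42548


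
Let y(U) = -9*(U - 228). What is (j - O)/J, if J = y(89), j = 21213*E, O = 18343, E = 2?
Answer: 24083/1251 ≈ 19.251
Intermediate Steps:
j = 42426 (j = 21213*2 = 42426)
y(U) = 2052 - 9*U (y(U) = -9*(-228 + U) = 2052 - 9*U)
J = 1251 (J = 2052 - 9*89 = 2052 - 801 = 1251)
(j - O)/J = (42426 - 1*18343)/1251 = (42426 - 18343)*(1/1251) = 24083*(1/1251) = 24083/1251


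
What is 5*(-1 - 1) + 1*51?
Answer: 41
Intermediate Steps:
5*(-1 - 1) + 1*51 = 5*(-2) + 51 = -10 + 51 = 41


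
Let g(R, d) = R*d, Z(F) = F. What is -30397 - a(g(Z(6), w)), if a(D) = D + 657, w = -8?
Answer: -31006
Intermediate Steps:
a(D) = 657 + D
-30397 - a(g(Z(6), w)) = -30397 - (657 + 6*(-8)) = -30397 - (657 - 48) = -30397 - 1*609 = -30397 - 609 = -31006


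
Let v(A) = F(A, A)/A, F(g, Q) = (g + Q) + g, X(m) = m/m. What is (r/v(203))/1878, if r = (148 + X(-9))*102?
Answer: 2533/939 ≈ 2.6976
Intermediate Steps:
X(m) = 1
F(g, Q) = Q + 2*g (F(g, Q) = (Q + g) + g = Q + 2*g)
r = 15198 (r = (148 + 1)*102 = 149*102 = 15198)
v(A) = 3 (v(A) = (A + 2*A)/A = (3*A)/A = 3)
(r/v(203))/1878 = (15198/3)/1878 = (15198*(⅓))*(1/1878) = 5066*(1/1878) = 2533/939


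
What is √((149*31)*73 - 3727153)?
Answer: I*√3389966 ≈ 1841.2*I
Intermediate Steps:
√((149*31)*73 - 3727153) = √(4619*73 - 3727153) = √(337187 - 3727153) = √(-3389966) = I*√3389966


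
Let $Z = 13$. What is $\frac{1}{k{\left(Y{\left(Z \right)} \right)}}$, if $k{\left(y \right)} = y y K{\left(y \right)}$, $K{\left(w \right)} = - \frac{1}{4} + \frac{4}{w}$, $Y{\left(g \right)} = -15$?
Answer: $- \frac{4}{465} \approx -0.0086021$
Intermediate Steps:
$K{\left(w \right)} = - \frac{1}{4} + \frac{4}{w}$ ($K{\left(w \right)} = \left(-1\right) \frac{1}{4} + \frac{4}{w} = - \frac{1}{4} + \frac{4}{w}$)
$k{\left(y \right)} = \frac{y \left(16 - y\right)}{4}$ ($k{\left(y \right)} = y y \frac{16 - y}{4 y} = y^{2} \frac{16 - y}{4 y} = \frac{y \left(16 - y\right)}{4}$)
$\frac{1}{k{\left(Y{\left(Z \right)} \right)}} = \frac{1}{\frac{1}{4} \left(-15\right) \left(16 - -15\right)} = \frac{1}{\frac{1}{4} \left(-15\right) \left(16 + 15\right)} = \frac{1}{\frac{1}{4} \left(-15\right) 31} = \frac{1}{- \frac{465}{4}} = - \frac{4}{465}$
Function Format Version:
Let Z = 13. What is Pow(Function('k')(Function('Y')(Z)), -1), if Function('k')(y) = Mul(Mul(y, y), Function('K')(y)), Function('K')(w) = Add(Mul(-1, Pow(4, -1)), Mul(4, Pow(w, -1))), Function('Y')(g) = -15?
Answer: Rational(-4, 465) ≈ -0.0086021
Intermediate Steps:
Function('K')(w) = Add(Rational(-1, 4), Mul(4, Pow(w, -1))) (Function('K')(w) = Add(Mul(-1, Rational(1, 4)), Mul(4, Pow(w, -1))) = Add(Rational(-1, 4), Mul(4, Pow(w, -1))))
Function('k')(y) = Mul(Rational(1, 4), y, Add(16, Mul(-1, y))) (Function('k')(y) = Mul(Mul(y, y), Mul(Rational(1, 4), Pow(y, -1), Add(16, Mul(-1, y)))) = Mul(Pow(y, 2), Mul(Rational(1, 4), Pow(y, -1), Add(16, Mul(-1, y)))) = Mul(Rational(1, 4), y, Add(16, Mul(-1, y))))
Pow(Function('k')(Function('Y')(Z)), -1) = Pow(Mul(Rational(1, 4), -15, Add(16, Mul(-1, -15))), -1) = Pow(Mul(Rational(1, 4), -15, Add(16, 15)), -1) = Pow(Mul(Rational(1, 4), -15, 31), -1) = Pow(Rational(-465, 4), -1) = Rational(-4, 465)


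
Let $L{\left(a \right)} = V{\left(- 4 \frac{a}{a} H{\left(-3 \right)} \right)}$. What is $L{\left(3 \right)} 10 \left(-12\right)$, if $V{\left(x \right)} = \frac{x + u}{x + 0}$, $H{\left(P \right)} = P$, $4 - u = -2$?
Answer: $-180$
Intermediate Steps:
$u = 6$ ($u = 4 - -2 = 4 + 2 = 6$)
$V{\left(x \right)} = \frac{6 + x}{x}$ ($V{\left(x \right)} = \frac{x + 6}{x + 0} = \frac{6 + x}{x}$)
$L{\left(a \right)} = \frac{3}{2}$ ($L{\left(a \right)} = \frac{6 - 4 \frac{a}{a} \left(-3\right)}{\left(-4\right) \frac{a}{a} \left(-3\right)} = \frac{6 - 4 \cdot 1 \left(-3\right)}{\left(-4\right) 1 \left(-3\right)} = \frac{6 - -12}{\left(-4\right) \left(-3\right)} = \frac{6 + 12}{12} = \frac{1}{12} \cdot 18 = \frac{3}{2}$)
$L{\left(3 \right)} 10 \left(-12\right) = \frac{3}{2} \cdot 10 \left(-12\right) = 15 \left(-12\right) = -180$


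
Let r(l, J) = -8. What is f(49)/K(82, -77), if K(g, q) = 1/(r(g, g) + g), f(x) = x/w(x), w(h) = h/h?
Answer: 3626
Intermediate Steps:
w(h) = 1
f(x) = x (f(x) = x/1 = x*1 = x)
K(g, q) = 1/(-8 + g)
f(49)/K(82, -77) = 49/(1/(-8 + 82)) = 49/(1/74) = 49*74 = 3626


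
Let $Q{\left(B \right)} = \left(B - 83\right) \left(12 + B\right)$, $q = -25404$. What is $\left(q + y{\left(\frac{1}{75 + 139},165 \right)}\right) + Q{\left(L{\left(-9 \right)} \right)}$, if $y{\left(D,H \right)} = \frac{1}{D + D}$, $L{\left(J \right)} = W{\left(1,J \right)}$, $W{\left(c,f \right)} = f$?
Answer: $-25573$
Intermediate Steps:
$L{\left(J \right)} = J$
$y{\left(D,H \right)} = \frac{1}{2 D}$
$Q{\left(B \right)} = \left(-83 + B\right) \left(12 + B\right)$
$\left(q + y{\left(\frac{1}{75 + 139},165 \right)}\right) + Q{\left(L{\left(-9 \right)} \right)} = \left(-25404 + \frac{1}{2 \frac{1}{75 + 139}}\right) - \left(357 - 81\right) = \left(-25404 + \frac{1}{2 \cdot \frac{1}{214}}\right) + \left(-996 + 81 + 639\right) = \left(-25404 + \frac{\frac{1}{\frac{1}{214}}}{2}\right) - 276 = \left(-25404 + \frac{1}{2} \cdot 214\right) - 276 = \left(-25404 + 107\right) - 276 = -25297 - 276 = -25573$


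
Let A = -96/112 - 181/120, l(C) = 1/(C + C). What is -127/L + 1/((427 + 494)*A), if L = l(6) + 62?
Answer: -929862316/454456705 ≈ -2.0461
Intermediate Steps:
l(C) = 1/(2*C)
A = -1987/840 (A = -96*1/112 - 181*1/120 = -6/7 - 181/120 = -1987/840 ≈ -2.3655)
L = 745/12 (L = (1/2)/6 + 62 = (1/2)*(1/6) + 62 = 1/12 + 62 = 745/12 ≈ 62.083)
-127/L + 1/((427 + 494)*A) = -127/745/12 + 1/((427 + 494)*(-1987/840)) = -127*12/745 - 840/1987/921 = -1524/745 + (1/921)*(-840/1987) = -1524/745 - 280/610009 = -929862316/454456705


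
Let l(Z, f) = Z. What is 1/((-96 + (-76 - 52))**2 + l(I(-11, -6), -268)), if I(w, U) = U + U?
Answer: 1/50164 ≈ 1.9935e-5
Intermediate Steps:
I(w, U) = 2*U
1/((-96 + (-76 - 52))**2 + l(I(-11, -6), -268)) = 1/((-96 + (-76 - 52))**2 + 2*(-6)) = 1/((-96 - 128)**2 - 12) = 1/((-224)**2 - 12) = 1/(50176 - 12) = 1/50164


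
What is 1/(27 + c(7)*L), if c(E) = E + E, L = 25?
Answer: 1/377 ≈ 0.0026525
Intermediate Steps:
c(E) = 2*E
1/(27 + c(7)*L) = 1/(27 + (2*7)*25) = 1/(27 + 14*25) = 1/(27 + 350) = 1/377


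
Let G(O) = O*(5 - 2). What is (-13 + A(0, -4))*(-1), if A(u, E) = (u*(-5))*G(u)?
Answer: 13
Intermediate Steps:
G(O) = 3*O (G(O) = O*3 = 3*O)
A(u, E) = -15*u**2 (A(u, E) = (u*(-5))*(3*u) = (-5*u)*(3*u) = -15*u**2)
(-13 + A(0, -4))*(-1) = (-13 - 15*0**2)*(-1) = (-13 - 15*0)*(-1) = (-13 + 0)*(-1) = -13*(-1) = 13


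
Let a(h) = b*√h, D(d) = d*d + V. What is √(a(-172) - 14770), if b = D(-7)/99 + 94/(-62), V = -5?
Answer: √(-127745730 - 18538*I*√43)/93 ≈ 0.057824 - 121.53*I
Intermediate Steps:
D(d) = -5 + d² (D(d) = d*d - 5 = d² - 5 = -5 + d²)
b = -299/279 (b = (-5 + (-7)²)/99 + 94/(-62) = (-5 + 49)*(1/99) + 94*(-1/62) = 44*(1/99) - 47/31 = 4/9 - 47/31 = -299/279 ≈ -1.0717)
a(h) = -299*√h/279
√(a(-172) - 14770) = √(-598*I*√43/279 - 14770) = √(-14770 - 598*I*√43/279)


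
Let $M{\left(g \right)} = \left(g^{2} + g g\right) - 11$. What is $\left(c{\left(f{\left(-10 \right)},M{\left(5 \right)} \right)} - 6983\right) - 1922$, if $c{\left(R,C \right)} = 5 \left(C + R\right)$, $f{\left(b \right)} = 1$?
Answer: $-8705$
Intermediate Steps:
$M{\left(g \right)} = -11 + 2 g^{2}$ ($M{\left(g \right)} = \left(g^{2} + g^{2}\right) - 11 = 2 g^{2} - 11 = -11 + 2 g^{2}$)
$c{\left(R,C \right)} = 5 C + 5 R$
$\left(c{\left(f{\left(-10 \right)},M{\left(5 \right)} \right)} - 6983\right) - 1922 = \left(\left(5 \left(-11 + 2 \cdot 5^{2}\right) + 5 \cdot 1\right) - 6983\right) - 1922 = \left(\left(5 \left(-11 + 2 \cdot 25\right) + 5\right) - 6983\right) - 1922 = \left(\left(5 \left(-11 + 50\right) + 5\right) - 6983\right) - 1922 = \left(\left(5 \cdot 39 + 5\right) - 6983\right) - 1922 = \left(\left(195 + 5\right) - 6983\right) - 1922 = \left(200 - 6983\right) - 1922 = -6783 - 1922 = -8705$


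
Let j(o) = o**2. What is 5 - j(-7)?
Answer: -44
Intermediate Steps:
5 - j(-7) = 5 - 1*(-7)**2 = 5 - 1*49 = 5 - 49 = -44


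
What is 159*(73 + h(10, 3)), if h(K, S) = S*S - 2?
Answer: 12720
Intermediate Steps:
h(K, S) = -2 + S² (h(K, S) = S² - 2 = -2 + S²)
159*(73 + h(10, 3)) = 159*(73 + (-2 + 3²)) = 159*(73 + (-2 + 9)) = 159*(73 + 7) = 159*80 = 12720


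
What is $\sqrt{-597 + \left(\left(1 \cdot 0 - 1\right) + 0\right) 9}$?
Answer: $i \sqrt{606} \approx 24.617 i$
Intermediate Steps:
$\sqrt{-597 + \left(\left(1 \cdot 0 - 1\right) + 0\right) 9} = \sqrt{-597 + \left(\left(0 - 1\right) + 0\right) 9} = \sqrt{-597 + \left(-1 + 0\right) 9} = \sqrt{-597 - 9} = \sqrt{-606} = i \sqrt{606}$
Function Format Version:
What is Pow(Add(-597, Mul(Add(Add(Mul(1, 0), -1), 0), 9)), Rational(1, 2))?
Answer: Mul(I, Pow(606, Rational(1, 2))) ≈ Mul(24.617, I)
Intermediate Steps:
Pow(Add(-597, Mul(Add(Add(Mul(1, 0), -1), 0), 9)), Rational(1, 2)) = Pow(Add(-597, Mul(Add(Add(0, -1), 0), 9)), Rational(1, 2)) = Pow(Add(-597, Mul(Add(-1, 0), 9)), Rational(1, 2)) = Pow(Add(-597, Mul(-1, 9)), Rational(1, 2)) = Pow(Add(-597, -9), Rational(1, 2)) = Pow(-606, Rational(1, 2)) = Mul(I, Pow(606, Rational(1, 2)))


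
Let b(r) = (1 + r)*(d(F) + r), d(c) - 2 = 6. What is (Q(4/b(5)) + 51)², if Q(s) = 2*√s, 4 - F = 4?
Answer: 101447/39 + 68*√78/13 ≈ 2647.4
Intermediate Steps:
F = 0 (F = 4 - 1*4 = 4 - 4 = 0)
d(c) = 8 (d(c) = 2 + 6 = 8)
b(r) = (1 + r)*(8 + r)
(Q(4/b(5)) + 51)² = (2*√(4/(8 + 5² + 9*5)) + 51)² = (2*√(4/(8 + 25 + 45)) + 51)² = (2*√(4/78) + 51)² = (2*√(4*(1/78)) + 51)² = (2*√(2/39) + 51)² = (2*(√78/39) + 51)² = (2*√78/39 + 51)² = (51 + 2*√78/39)²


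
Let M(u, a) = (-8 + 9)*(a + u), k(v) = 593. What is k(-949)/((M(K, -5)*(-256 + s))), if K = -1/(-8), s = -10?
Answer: 2372/5187 ≈ 0.45730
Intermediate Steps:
K = ⅛ (K = -1*(-⅛) = ⅛ ≈ 0.12500)
M(u, a) = a + u (M(u, a) = 1*(a + u) = a + u)
k(-949)/((M(K, -5)*(-256 + s))) = 593/(((-5 + ⅛)*(-256 - 10))) = 593/((-39/8*(-266))) = 593/(5187/4) = 593*(4/5187) = 2372/5187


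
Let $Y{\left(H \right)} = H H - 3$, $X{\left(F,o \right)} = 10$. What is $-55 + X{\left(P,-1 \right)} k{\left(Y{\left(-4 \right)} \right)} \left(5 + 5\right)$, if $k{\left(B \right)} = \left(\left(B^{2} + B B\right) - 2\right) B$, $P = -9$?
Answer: $436745$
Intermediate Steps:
$Y{\left(H \right)} = -3 + H^{2}$ ($Y{\left(H \right)} = H^{2} - 3 = -3 + H^{2}$)
$k{\left(B \right)} = B \left(-2 + 2 B^{2}\right)$ ($k{\left(B \right)} = \left(\left(B^{2} + B^{2}\right) - 2\right) B = \left(2 B^{2} - 2\right) B = \left(-2 + 2 B^{2}\right) B = B \left(-2 + 2 B^{2}\right)$)
$-55 + X{\left(P,-1 \right)} k{\left(Y{\left(-4 \right)} \right)} \left(5 + 5\right) = -55 + 10 \cdot 2 \left(-3 + \left(-4\right)^{2}\right) \left(-1 + \left(-3 + \left(-4\right)^{2}\right)^{2}\right) \left(5 + 5\right) = -55 + 10 \cdot 2 \left(-3 + 16\right) \left(-1 + \left(-3 + 16\right)^{2}\right) 10 = -55 + 10 \cdot 2 \cdot 13 \left(-1 + 13^{2}\right) 10 = -55 + 10 \cdot 2 \cdot 13 \left(-1 + 169\right) 10 = -55 + 10 \cdot 2 \cdot 13 \cdot 168 \cdot 10 = -55 + 10 \cdot 4368 \cdot 10 = -55 + 10 \cdot 43680 = -55 + 436800 = 436745$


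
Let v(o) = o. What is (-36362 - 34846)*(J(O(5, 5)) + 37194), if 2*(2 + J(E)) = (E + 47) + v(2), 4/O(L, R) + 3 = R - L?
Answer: -2650065060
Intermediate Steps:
O(L, R) = 4/(-3 + R - L) (O(L, R) = 4/(-3 + (R - L)) = 4/(-3 + R - L))
J(E) = 45/2 + E/2 (J(E) = -2 + ((E + 47) + 2)/2 = -2 + ((47 + E) + 2)/2 = -2 + (49 + E)/2 = -2 + (49/2 + E/2) = 45/2 + E/2)
(-36362 - 34846)*(J(O(5, 5)) + 37194) = (-36362 - 34846)*((45/2 + (-4/(3 + 5 - 1*5))/2) + 37194) = -71208*((45/2 + (-4/(3 + 5 - 5))/2) + 37194) = -71208*((45/2 + (-4/3)/2) + 37194) = -71208*((45/2 + (-4*⅓)/2) + 37194) = -71208*((45/2 + (½)*(-4/3)) + 37194) = -71208*((45/2 - ⅔) + 37194) = -71208*(131/6 + 37194) = -71208*223295/6 = -2650065060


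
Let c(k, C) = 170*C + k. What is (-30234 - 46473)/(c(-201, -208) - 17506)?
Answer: 25569/17689 ≈ 1.4455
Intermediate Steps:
c(k, C) = k + 170*C
(-30234 - 46473)/(c(-201, -208) - 17506) = (-30234 - 46473)/((-201 + 170*(-208)) - 17506) = -76707/((-201 - 35360) - 17506) = -76707/(-35561 - 17506) = -76707/(-53067) = -76707*(-1/53067) = 25569/17689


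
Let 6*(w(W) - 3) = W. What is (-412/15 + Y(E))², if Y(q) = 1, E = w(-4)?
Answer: 157609/225 ≈ 700.48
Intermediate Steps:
w(W) = 3 + W/6
E = 7/3 (E = 3 + (⅙)*(-4) = 3 - ⅔ = 7/3 ≈ 2.3333)
(-412/15 + Y(E))² = (-412/15 + 1)² = (-397/15)² = 157609/225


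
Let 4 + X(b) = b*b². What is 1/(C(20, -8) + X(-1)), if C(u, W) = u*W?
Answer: -1/165 ≈ -0.0060606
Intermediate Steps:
C(u, W) = W*u
X(b) = -4 + b³ (X(b) = -4 + b*b² = -4 + b³)
1/(C(20, -8) + X(-1)) = 1/(-8*20 + (-4 + (-1)³)) = 1/(-160 + (-4 - 1)) = 1/(-160 - 5) = 1/(-165) = -1/165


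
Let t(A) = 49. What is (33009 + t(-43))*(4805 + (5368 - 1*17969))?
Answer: -257720168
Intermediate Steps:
(33009 + t(-43))*(4805 + (5368 - 1*17969)) = (33009 + 49)*(4805 + (5368 - 1*17969)) = 33058*(4805 + (5368 - 17969)) = 33058*(4805 - 12601) = 33058*(-7796) = -257720168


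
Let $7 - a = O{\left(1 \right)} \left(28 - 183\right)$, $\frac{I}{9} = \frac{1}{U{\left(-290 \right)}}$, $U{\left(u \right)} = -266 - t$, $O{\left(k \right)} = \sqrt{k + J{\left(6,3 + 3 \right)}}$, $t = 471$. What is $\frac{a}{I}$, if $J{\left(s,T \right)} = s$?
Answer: $- \frac{5159}{9} - \frac{114235 \sqrt{7}}{9} \approx -34155.0$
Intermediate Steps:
$O{\left(k \right)} = \sqrt{6 + k}$ ($O{\left(k \right)} = \sqrt{k + 6} = \sqrt{6 + k}$)
$U{\left(u \right)} = -737$ ($U{\left(u \right)} = -266 - 471 = -737$)
$I = - \frac{9}{737}$ ($I = \frac{9}{-737} = 9 \left(- \frac{1}{737}\right) = - \frac{9}{737} \approx -0.012212$)
$a = 7 + 155 \sqrt{7}$ ($a = 7 - \sqrt{6 + 1} \left(28 - 183\right) = 7 - \sqrt{7} \left(-155\right) = 7 - - 155 \sqrt{7} = 7 + 155 \sqrt{7} \approx 417.09$)
$\frac{a}{I} = \frac{7 + 155 \sqrt{7}}{- \frac{9}{737}} = \left(7 + 155 \sqrt{7}\right) \left(- \frac{737}{9}\right) = - \frac{5159}{9} - \frac{114235 \sqrt{7}}{9}$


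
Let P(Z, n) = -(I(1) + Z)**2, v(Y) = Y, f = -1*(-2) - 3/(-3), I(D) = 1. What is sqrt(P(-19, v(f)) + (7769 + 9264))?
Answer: 7*sqrt(341) ≈ 129.26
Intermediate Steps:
f = 3 (f = 2 - 3*(-1/3) = 2 + 1 = 3)
P(Z, n) = -(1 + Z)**2
sqrt(P(-19, v(f)) + (7769 + 9264)) = sqrt(-(1 - 19)**2 + (7769 + 9264)) = sqrt(-1*(-18)**2 + 17033) = sqrt(-1*324 + 17033) = sqrt(-324 + 17033) = sqrt(16709) = 7*sqrt(341)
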